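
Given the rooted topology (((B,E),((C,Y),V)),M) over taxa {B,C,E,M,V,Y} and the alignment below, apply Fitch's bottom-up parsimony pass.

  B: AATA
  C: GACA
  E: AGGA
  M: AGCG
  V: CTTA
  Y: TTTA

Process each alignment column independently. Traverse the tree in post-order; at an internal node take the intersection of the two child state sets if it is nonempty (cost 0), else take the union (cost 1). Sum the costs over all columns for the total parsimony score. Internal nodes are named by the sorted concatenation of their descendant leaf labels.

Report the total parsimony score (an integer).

10

site 0, node BE: B={A} ∩ E={A} → {A} (+0)
site 0, node CY: C={G} ∪ Y={T} → {G,T} (+1)
site 0, node CVY: CY={G,T} ∪ V={C} → {C,G,T} (+1)
site 0, node BCEVY: BE={A} ∪ CVY={C,G,T} → {A,C,G,T} (+1)
site 0, node BCEMVY: BCEVY={A,C,G,T} ∩ M={A} → {A} (+0)
site 1, node BE: B={A} ∪ E={G} → {A,G} (+1)
site 1, node CY: C={A} ∪ Y={T} → {A,T} (+1)
site 1, node CVY: CY={A,T} ∩ V={T} → {T} (+0)
site 1, node BCEVY: BE={A,G} ∪ CVY={T} → {A,G,T} (+1)
site 1, node BCEMVY: BCEVY={A,G,T} ∩ M={G} → {G} (+0)
site 2, node BE: B={T} ∪ E={G} → {G,T} (+1)
site 2, node CY: C={C} ∪ Y={T} → {C,T} (+1)
site 2, node CVY: CY={C,T} ∩ V={T} → {T} (+0)
site 2, node BCEVY: BE={G,T} ∩ CVY={T} → {T} (+0)
site 2, node BCEMVY: BCEVY={T} ∪ M={C} → {C,T} (+1)
site 3, node BE: B={A} ∩ E={A} → {A} (+0)
site 3, node CY: C={A} ∩ Y={A} → {A} (+0)
site 3, node CVY: CY={A} ∩ V={A} → {A} (+0)
site 3, node BCEVY: BE={A} ∩ CVY={A} → {A} (+0)
site 3, node BCEMVY: BCEVY={A} ∪ M={G} → {A,G} (+1)
per-site changes: [3, 3, 3, 1]; total = 10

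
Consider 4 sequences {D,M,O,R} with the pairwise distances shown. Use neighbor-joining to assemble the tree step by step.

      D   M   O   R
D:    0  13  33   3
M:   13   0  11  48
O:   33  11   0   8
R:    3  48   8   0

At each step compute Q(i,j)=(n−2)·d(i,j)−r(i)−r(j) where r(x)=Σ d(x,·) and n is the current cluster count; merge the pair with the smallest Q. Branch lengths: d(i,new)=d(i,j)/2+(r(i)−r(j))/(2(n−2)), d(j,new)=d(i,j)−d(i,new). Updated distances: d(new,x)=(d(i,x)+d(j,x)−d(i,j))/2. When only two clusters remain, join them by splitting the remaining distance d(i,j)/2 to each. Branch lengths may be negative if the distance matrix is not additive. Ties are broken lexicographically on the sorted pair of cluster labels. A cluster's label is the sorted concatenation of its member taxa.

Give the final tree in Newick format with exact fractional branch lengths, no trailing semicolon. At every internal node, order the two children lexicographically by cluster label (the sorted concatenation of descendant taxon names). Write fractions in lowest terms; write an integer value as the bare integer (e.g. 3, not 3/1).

(((D:-1,R:4):37/2,M:21/2):1/4,O:1/4)

iteration 1: select D,R (d=3, Q=-102); attach at lengths (-1, 4); label the merged cluster DR
  updated: d(DR,M)=29, d(DR,O)=19
iteration 2: select DR,M (d=29, Q=-59); attach at lengths (37/2, 21/2); label the merged cluster DMR
  updated: d(DMR,O)=1/2
iteration 3: select DMR,O (d=1/2); attach at lengths (1/4, 1/4); label the merged cluster DMOR
final tree: (((D:-1,R:4):37/2,M:21/2):1/4,O:1/4)
total length: 65/2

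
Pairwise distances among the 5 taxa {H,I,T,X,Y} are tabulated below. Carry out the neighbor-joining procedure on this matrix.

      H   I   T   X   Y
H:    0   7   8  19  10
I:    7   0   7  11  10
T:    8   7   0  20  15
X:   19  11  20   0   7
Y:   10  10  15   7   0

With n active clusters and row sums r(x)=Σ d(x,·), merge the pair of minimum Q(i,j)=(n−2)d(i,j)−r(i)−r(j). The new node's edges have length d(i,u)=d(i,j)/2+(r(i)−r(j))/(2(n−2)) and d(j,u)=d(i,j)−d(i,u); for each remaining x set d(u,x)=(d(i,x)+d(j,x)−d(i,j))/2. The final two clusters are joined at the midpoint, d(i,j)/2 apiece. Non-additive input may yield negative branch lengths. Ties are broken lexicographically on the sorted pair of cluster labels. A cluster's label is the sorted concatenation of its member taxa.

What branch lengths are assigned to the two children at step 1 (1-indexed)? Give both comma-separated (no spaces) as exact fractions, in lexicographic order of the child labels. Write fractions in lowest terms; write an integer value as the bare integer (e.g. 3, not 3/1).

step 1: merge (X,Y) at d=7, Q=-78; branch lengths X→6, Y→1; new cluster XY
  updated: d(H,XY)=11, d(I,XY)=7, d(T,XY)=14
step 2: merge (H,T) at d=8, Q=-39; branch lengths H→13/4, T→19/4; new cluster HT
  updated: d(HT,I)=3, d(HT,XY)=17/2
step 3: merge (HT,I) at d=3, Q=-37/2; branch lengths HT→9/4, I→3/4; new cluster HIT
  updated: d(HIT,XY)=25/4
step 4: merge (HIT,XY) at d=25/4; branch lengths HIT→25/8, XY→25/8; new cluster HITXY
final tree: (((H:13/4,T:19/4):9/4,I:3/4):25/8,(X:6,Y:1):25/8)
total length: 97/4

6,1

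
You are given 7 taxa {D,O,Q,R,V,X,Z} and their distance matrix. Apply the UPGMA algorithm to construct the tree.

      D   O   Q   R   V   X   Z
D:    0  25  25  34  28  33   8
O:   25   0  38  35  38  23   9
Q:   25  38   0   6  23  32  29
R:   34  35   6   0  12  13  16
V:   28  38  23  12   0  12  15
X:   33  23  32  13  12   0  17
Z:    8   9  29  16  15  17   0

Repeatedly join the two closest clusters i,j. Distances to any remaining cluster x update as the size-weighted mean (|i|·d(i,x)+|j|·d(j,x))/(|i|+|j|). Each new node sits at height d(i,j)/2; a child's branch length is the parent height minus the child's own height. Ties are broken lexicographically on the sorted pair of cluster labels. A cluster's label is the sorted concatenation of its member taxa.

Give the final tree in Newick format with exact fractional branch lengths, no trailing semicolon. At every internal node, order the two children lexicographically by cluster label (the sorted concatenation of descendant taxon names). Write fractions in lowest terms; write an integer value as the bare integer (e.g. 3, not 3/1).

(((D:4,Z:4):9/2,O:17/2):127/24,((Q:3,R:3):7,(V:6,X:6):4):91/24)

1. join Q+R (d=6) ⇒ QR; edges |Q|=3, |R|=3
  updated: d(D,QR)=59/2, d(O,QR)=73/2, d(QR,V)=35/2, d(QR,X)=45/2, d(QR,Z)=45/2
2. join D+Z (d=8) ⇒ DZ; edges |D|=4, |Z|=4
  updated: d(DZ,O)=17, d(DZ,QR)=26, d(DZ,V)=43/2, d(DZ,X)=25
3. join V+X (d=12) ⇒ VX; edges |V|=6, |X|=6
  updated: d(DZ,VX)=93/4, d(O,VX)=61/2, d(QR,VX)=20
4. join DZ+O (d=17) ⇒ DOZ; edges |DZ|=9/2, |O|=17/2
  updated: d(DOZ,QR)=59/2, d(DOZ,VX)=77/3
5. join QR+VX (d=20) ⇒ QRVX; edges |QR|=7, |VX|=4
  updated: d(DOZ,QRVX)=331/12
6. join DOZ+QRVX (d=331/12) ⇒ DOQRVXZ; edges |DOZ|=127/24, |QRVX|=91/24
final tree: (((D:4,Z:4):9/2,O:17/2):127/24,((Q:3,R:3):7,(V:6,X:6):4):91/24)
total length: 709/12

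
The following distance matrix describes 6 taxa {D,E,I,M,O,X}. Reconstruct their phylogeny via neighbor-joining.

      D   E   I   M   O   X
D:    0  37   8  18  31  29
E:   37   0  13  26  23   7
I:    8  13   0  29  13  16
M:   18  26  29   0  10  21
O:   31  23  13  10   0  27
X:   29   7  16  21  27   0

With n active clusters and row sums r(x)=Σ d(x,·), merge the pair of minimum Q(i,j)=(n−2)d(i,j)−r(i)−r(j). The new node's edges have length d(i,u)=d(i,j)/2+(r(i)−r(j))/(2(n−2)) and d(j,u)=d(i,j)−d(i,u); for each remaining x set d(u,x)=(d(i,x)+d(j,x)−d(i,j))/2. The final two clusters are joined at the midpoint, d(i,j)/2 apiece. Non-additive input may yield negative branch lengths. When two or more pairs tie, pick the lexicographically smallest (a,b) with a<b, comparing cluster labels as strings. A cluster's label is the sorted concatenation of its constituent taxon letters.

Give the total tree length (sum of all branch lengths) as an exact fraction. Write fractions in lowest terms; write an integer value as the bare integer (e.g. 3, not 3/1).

383/8

step 1: merge (E,X) at d=7, Q=-178; branch lengths E→17/4, X→11/4; new cluster EX
  updated: d(D,EX)=59/2, d(EX,I)=11, d(EX,M)=20, d(EX,O)=43/2
step 2: merge (D,I) at d=8, Q=-247/2; branch lengths D→33/4, I→-1/4; new cluster DI
  updated: d(DI,EX)=65/4, d(DI,M)=39/2, d(DI,O)=18
step 3: merge (DI,EX) at d=65/4, Q=-79; branch lengths DI→57/8, EX→73/8; new cluster DEIX
  updated: d(DEIX,M)=93/8, d(DEIX,O)=93/8
step 4: merge (DEIX,M) at d=93/8, Q=-133/4; branch lengths DEIX→53/8, M→5; new cluster DEIMX
  updated: d(DEIMX,O)=5
step 5: merge (DEIMX,O) at d=5; branch lengths DEIMX→5/2, O→5/2; new cluster DEIMOX
final tree: ((((D:33/4,I:-1/4):57/8,(E:17/4,X:11/4):73/8):53/8,M:5):5/2,O:5/2)
total length: 383/8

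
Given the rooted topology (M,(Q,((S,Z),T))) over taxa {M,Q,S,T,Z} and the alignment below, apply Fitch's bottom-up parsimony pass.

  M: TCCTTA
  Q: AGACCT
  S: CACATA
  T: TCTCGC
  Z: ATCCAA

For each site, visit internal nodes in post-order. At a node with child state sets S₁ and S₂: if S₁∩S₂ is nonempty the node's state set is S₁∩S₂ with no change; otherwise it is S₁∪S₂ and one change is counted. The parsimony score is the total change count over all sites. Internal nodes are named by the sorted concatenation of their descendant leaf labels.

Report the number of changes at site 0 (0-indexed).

3

site 0, node SZ: S={C} ∪ Z={A} → {A,C} (+1)
site 0, node STZ: SZ={A,C} ∪ T={T} → {A,C,T} (+1)
site 0, node QSTZ: Q={A} ∩ STZ={A,C,T} → {A} (+0)
site 0, node MQSTZ: M={T} ∪ QSTZ={A} → {A,T} (+1)
site 1, node SZ: S={A} ∪ Z={T} → {A,T} (+1)
site 1, node STZ: SZ={A,T} ∪ T={C} → {A,C,T} (+1)
site 1, node QSTZ: Q={G} ∪ STZ={A,C,T} → {A,C,G,T} (+1)
site 1, node MQSTZ: M={C} ∩ QSTZ={A,C,G,T} → {C} (+0)
site 2, node SZ: S={C} ∩ Z={C} → {C} (+0)
site 2, node STZ: SZ={C} ∪ T={T} → {C,T} (+1)
site 2, node QSTZ: Q={A} ∪ STZ={C,T} → {A,C,T} (+1)
site 2, node MQSTZ: M={C} ∩ QSTZ={A,C,T} → {C} (+0)
site 3, node SZ: S={A} ∪ Z={C} → {A,C} (+1)
site 3, node STZ: SZ={A,C} ∩ T={C} → {C} (+0)
site 3, node QSTZ: Q={C} ∩ STZ={C} → {C} (+0)
site 3, node MQSTZ: M={T} ∪ QSTZ={C} → {C,T} (+1)
site 4, node SZ: S={T} ∪ Z={A} → {A,T} (+1)
site 4, node STZ: SZ={A,T} ∪ T={G} → {A,G,T} (+1)
site 4, node QSTZ: Q={C} ∪ STZ={A,G,T} → {A,C,G,T} (+1)
site 4, node MQSTZ: M={T} ∩ QSTZ={A,C,G,T} → {T} (+0)
site 5, node SZ: S={A} ∩ Z={A} → {A} (+0)
site 5, node STZ: SZ={A} ∪ T={C} → {A,C} (+1)
site 5, node QSTZ: Q={T} ∪ STZ={A,C} → {A,C,T} (+1)
site 5, node MQSTZ: M={A} ∩ QSTZ={A,C,T} → {A} (+0)
per-site changes: [3, 3, 2, 2, 3, 2]; total = 15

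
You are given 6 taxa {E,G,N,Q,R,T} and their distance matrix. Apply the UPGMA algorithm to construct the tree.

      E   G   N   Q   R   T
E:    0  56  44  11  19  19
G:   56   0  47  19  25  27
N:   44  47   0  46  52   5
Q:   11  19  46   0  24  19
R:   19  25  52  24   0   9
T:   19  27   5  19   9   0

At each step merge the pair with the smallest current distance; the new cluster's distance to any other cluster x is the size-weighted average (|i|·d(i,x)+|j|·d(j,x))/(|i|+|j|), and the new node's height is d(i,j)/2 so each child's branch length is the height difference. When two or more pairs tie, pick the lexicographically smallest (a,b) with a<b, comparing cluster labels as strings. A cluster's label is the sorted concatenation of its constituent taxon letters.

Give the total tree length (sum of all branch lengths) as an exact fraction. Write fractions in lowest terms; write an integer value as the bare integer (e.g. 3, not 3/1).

iteration 1: select N,T (d=5); attach at lengths (5/2, 5/2); label the merged cluster NT
  updated: d(E,NT)=63/2, d(G,NT)=37, d(NT,Q)=65/2, d(NT,R)=61/2
iteration 2: select E,Q (d=11); attach at lengths (11/2, 11/2); label the merged cluster EQ
  updated: d(EQ,G)=75/2, d(EQ,NT)=32, d(EQ,R)=43/2
iteration 3: select EQ,R (d=43/2); attach at lengths (21/4, 43/4); label the merged cluster EQR
  updated: d(EQR,G)=100/3, d(EQR,NT)=63/2
iteration 4: select EQR,NT (d=63/2); attach at lengths (5, 53/4); label the merged cluster ENQRT
  updated: d(ENQRT,G)=174/5
iteration 5: select ENQRT,G (d=174/5); attach at lengths (33/20, 87/5); label the merged cluster EGNQRT
final tree: ((((E:11/2,Q:11/2):21/4,R:43/4):5,(N:5/2,T:5/2):53/4):33/20,G:87/5)
total length: 693/10

693/10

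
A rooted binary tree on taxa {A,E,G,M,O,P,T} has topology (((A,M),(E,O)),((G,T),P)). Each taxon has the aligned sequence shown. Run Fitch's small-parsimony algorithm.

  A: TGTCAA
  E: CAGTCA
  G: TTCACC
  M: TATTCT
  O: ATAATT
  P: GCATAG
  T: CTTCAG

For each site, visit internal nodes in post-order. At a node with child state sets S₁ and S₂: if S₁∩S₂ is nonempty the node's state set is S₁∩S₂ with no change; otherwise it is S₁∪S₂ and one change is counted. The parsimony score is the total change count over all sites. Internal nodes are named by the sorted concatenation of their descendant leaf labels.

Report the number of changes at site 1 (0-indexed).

[col 0] AM: children A:{T}, M:{T} ∩→ {T}; cost 0
[col 0] EO: children E:{C}, O:{A} ∪→ {A,C}; cost 1
[col 0] AEMO: children AM:{T}, EO:{A,C} ∪→ {A,C,T}; cost 1
[col 0] GT: children G:{T}, T:{C} ∪→ {C,T}; cost 1
[col 0] GPT: children GT:{C,T}, P:{G} ∪→ {C,G,T}; cost 1
[col 0] AEGMOPT: children AEMO:{A,C,T}, GPT:{C,G,T} ∩→ {C,T}; cost 0
[col 1] AM: children A:{G}, M:{A} ∪→ {A,G}; cost 1
[col 1] EO: children E:{A}, O:{T} ∪→ {A,T}; cost 1
[col 1] AEMO: children AM:{A,G}, EO:{A,T} ∩→ {A}; cost 0
[col 1] GT: children G:{T}, T:{T} ∩→ {T}; cost 0
[col 1] GPT: children GT:{T}, P:{C} ∪→ {C,T}; cost 1
[col 1] AEGMOPT: children AEMO:{A}, GPT:{C,T} ∪→ {A,C,T}; cost 1
[col 2] AM: children A:{T}, M:{T} ∩→ {T}; cost 0
[col 2] EO: children E:{G}, O:{A} ∪→ {A,G}; cost 1
[col 2] AEMO: children AM:{T}, EO:{A,G} ∪→ {A,G,T}; cost 1
[col 2] GT: children G:{C}, T:{T} ∪→ {C,T}; cost 1
[col 2] GPT: children GT:{C,T}, P:{A} ∪→ {A,C,T}; cost 1
[col 2] AEGMOPT: children AEMO:{A,G,T}, GPT:{A,C,T} ∩→ {A,T}; cost 0
[col 3] AM: children A:{C}, M:{T} ∪→ {C,T}; cost 1
[col 3] EO: children E:{T}, O:{A} ∪→ {A,T}; cost 1
[col 3] AEMO: children AM:{C,T}, EO:{A,T} ∩→ {T}; cost 0
[col 3] GT: children G:{A}, T:{C} ∪→ {A,C}; cost 1
[col 3] GPT: children GT:{A,C}, P:{T} ∪→ {A,C,T}; cost 1
[col 3] AEGMOPT: children AEMO:{T}, GPT:{A,C,T} ∩→ {T}; cost 0
[col 4] AM: children A:{A}, M:{C} ∪→ {A,C}; cost 1
[col 4] EO: children E:{C}, O:{T} ∪→ {C,T}; cost 1
[col 4] AEMO: children AM:{A,C}, EO:{C,T} ∩→ {C}; cost 0
[col 4] GT: children G:{C}, T:{A} ∪→ {A,C}; cost 1
[col 4] GPT: children GT:{A,C}, P:{A} ∩→ {A}; cost 0
[col 4] AEGMOPT: children AEMO:{C}, GPT:{A} ∪→ {A,C}; cost 1
[col 5] AM: children A:{A}, M:{T} ∪→ {A,T}; cost 1
[col 5] EO: children E:{A}, O:{T} ∪→ {A,T}; cost 1
[col 5] AEMO: children AM:{A,T}, EO:{A,T} ∩→ {A,T}; cost 0
[col 5] GT: children G:{C}, T:{G} ∪→ {C,G}; cost 1
[col 5] GPT: children GT:{C,G}, P:{G} ∩→ {G}; cost 0
[col 5] AEGMOPT: children AEMO:{A,T}, GPT:{G} ∪→ {A,G,T}; cost 1
per-site changes: [4, 4, 4, 4, 4, 4]; total = 24

4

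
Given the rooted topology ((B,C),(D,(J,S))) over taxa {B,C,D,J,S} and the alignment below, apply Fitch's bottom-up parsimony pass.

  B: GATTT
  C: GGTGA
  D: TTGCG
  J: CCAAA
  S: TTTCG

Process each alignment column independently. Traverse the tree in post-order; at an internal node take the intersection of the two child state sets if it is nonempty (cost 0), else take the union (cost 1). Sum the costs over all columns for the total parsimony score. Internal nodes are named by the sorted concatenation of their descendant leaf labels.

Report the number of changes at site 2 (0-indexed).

[col 0] BC: children B:{G}, C:{G} ∩→ {G}; cost 0
[col 0] JS: children J:{C}, S:{T} ∪→ {C,T}; cost 1
[col 0] DJS: children D:{T}, JS:{C,T} ∩→ {T}; cost 0
[col 0] BCDJS: children BC:{G}, DJS:{T} ∪→ {G,T}; cost 1
[col 1] BC: children B:{A}, C:{G} ∪→ {A,G}; cost 1
[col 1] JS: children J:{C}, S:{T} ∪→ {C,T}; cost 1
[col 1] DJS: children D:{T}, JS:{C,T} ∩→ {T}; cost 0
[col 1] BCDJS: children BC:{A,G}, DJS:{T} ∪→ {A,G,T}; cost 1
[col 2] BC: children B:{T}, C:{T} ∩→ {T}; cost 0
[col 2] JS: children J:{A}, S:{T} ∪→ {A,T}; cost 1
[col 2] DJS: children D:{G}, JS:{A,T} ∪→ {A,G,T}; cost 1
[col 2] BCDJS: children BC:{T}, DJS:{A,G,T} ∩→ {T}; cost 0
[col 3] BC: children B:{T}, C:{G} ∪→ {G,T}; cost 1
[col 3] JS: children J:{A}, S:{C} ∪→ {A,C}; cost 1
[col 3] DJS: children D:{C}, JS:{A,C} ∩→ {C}; cost 0
[col 3] BCDJS: children BC:{G,T}, DJS:{C} ∪→ {C,G,T}; cost 1
[col 4] BC: children B:{T}, C:{A} ∪→ {A,T}; cost 1
[col 4] JS: children J:{A}, S:{G} ∪→ {A,G}; cost 1
[col 4] DJS: children D:{G}, JS:{A,G} ∩→ {G}; cost 0
[col 4] BCDJS: children BC:{A,T}, DJS:{G} ∪→ {A,G,T}; cost 1
per-site changes: [2, 3, 2, 3, 3]; total = 13

2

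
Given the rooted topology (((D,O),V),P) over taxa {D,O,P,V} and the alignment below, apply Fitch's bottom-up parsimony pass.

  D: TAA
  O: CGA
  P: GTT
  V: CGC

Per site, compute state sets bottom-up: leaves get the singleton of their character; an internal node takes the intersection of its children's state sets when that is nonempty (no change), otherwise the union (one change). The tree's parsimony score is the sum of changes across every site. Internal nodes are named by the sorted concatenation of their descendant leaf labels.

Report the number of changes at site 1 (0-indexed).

DO@0: {T} ∪ {C} = {C,T} (union, +1)
DOV@0: {C,T} ∩ {C} = {C} (intersection, +0)
DOPV@0: {C} ∪ {G} = {C,G} (union, +1)
DO@1: {A} ∪ {G} = {A,G} (union, +1)
DOV@1: {A,G} ∩ {G} = {G} (intersection, +0)
DOPV@1: {G} ∪ {T} = {G,T} (union, +1)
DO@2: {A} ∩ {A} = {A} (intersection, +0)
DOV@2: {A} ∪ {C} = {A,C} (union, +1)
DOPV@2: {A,C} ∪ {T} = {A,C,T} (union, +1)
per-site changes: [2, 2, 2]; total = 6

2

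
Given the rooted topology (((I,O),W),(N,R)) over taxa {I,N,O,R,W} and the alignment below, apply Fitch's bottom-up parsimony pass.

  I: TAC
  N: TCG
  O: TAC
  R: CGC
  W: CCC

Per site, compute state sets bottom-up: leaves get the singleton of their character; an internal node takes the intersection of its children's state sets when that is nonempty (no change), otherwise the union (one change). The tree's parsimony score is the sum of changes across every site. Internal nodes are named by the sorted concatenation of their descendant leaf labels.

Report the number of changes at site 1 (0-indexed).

site 0, node IO: I={T} ∩ O={T} → {T} (+0)
site 0, node IOW: IO={T} ∪ W={C} → {C,T} (+1)
site 0, node NR: N={T} ∪ R={C} → {C,T} (+1)
site 0, node INORW: IOW={C,T} ∩ NR={C,T} → {C,T} (+0)
site 1, node IO: I={A} ∩ O={A} → {A} (+0)
site 1, node IOW: IO={A} ∪ W={C} → {A,C} (+1)
site 1, node NR: N={C} ∪ R={G} → {C,G} (+1)
site 1, node INORW: IOW={A,C} ∩ NR={C,G} → {C} (+0)
site 2, node IO: I={C} ∩ O={C} → {C} (+0)
site 2, node IOW: IO={C} ∩ W={C} → {C} (+0)
site 2, node NR: N={G} ∪ R={C} → {C,G} (+1)
site 2, node INORW: IOW={C} ∩ NR={C,G} → {C} (+0)
per-site changes: [2, 2, 1]; total = 5

2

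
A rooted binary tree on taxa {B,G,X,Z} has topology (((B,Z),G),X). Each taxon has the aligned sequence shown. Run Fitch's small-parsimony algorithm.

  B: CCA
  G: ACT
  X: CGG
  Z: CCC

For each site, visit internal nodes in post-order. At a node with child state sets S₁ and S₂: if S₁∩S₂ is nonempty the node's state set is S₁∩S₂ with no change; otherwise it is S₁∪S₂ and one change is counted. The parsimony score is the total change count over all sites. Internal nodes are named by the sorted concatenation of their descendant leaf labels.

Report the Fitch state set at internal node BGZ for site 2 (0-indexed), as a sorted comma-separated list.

[col 0] BZ: children B:{C}, Z:{C} ∩→ {C}; cost 0
[col 0] BGZ: children BZ:{C}, G:{A} ∪→ {A,C}; cost 1
[col 0] BGXZ: children BGZ:{A,C}, X:{C} ∩→ {C}; cost 0
[col 1] BZ: children B:{C}, Z:{C} ∩→ {C}; cost 0
[col 1] BGZ: children BZ:{C}, G:{C} ∩→ {C}; cost 0
[col 1] BGXZ: children BGZ:{C}, X:{G} ∪→ {C,G}; cost 1
[col 2] BZ: children B:{A}, Z:{C} ∪→ {A,C}; cost 1
[col 2] BGZ: children BZ:{A,C}, G:{T} ∪→ {A,C,T}; cost 1
[col 2] BGXZ: children BGZ:{A,C,T}, X:{G} ∪→ {A,C,G,T}; cost 1
per-site changes: [1, 1, 3]; total = 5

A,C,T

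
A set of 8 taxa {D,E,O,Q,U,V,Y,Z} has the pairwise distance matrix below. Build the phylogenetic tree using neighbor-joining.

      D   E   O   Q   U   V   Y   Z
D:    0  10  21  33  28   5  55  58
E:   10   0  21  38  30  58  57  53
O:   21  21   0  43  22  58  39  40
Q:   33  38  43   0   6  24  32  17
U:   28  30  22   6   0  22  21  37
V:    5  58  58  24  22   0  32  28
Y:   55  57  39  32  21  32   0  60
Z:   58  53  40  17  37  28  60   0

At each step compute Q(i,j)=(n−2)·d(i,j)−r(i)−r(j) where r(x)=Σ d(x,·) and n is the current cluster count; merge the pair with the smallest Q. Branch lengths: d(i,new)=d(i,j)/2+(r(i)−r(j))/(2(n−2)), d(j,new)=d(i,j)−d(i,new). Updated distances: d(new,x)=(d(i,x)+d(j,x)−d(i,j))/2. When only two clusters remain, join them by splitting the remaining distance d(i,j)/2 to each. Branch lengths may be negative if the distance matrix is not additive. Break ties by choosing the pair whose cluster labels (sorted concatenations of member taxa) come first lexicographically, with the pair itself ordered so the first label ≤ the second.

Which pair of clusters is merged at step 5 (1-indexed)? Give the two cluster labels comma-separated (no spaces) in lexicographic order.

DEO,U

1. join D+E (d=10, Q=-417) ⇒ DE; edges |D|=1/4, |E|=39/4
  updated: d(DE,O)=16, d(DE,Q)=61/2, d(DE,U)=24, d(DE,V)=53/2, d(DE,Y)=51, d(DE,Z)=101/2
2. join DE+O (d=16, Q=-673/2) ⇒ DEO; edges |DE|=121/20, |O|=199/20
  updated: d(DEO,Q)=115/4, d(DEO,U)=15, d(DEO,V)=137/4, d(DEO,Y)=37, d(DEO,Z)=149/4
3. join Q+Z (d=17, Q=-219) ⇒ QZ; edges |Q|=-7/16, |Z|=279/16
  updated: d(DEO,QZ)=49/2, d(QZ,U)=13, d(QZ,V)=35/2, d(QZ,Y)=75/2
4. join QZ+V (d=35/2, Q=-583/4) ⇒ QVZ; edges |QZ|=157/24, |V|=263/24
  updated: d(DEO,QVZ)=165/8, d(QVZ,U)=35/4, d(QVZ,Y)=26
5. join DEO+U (d=15, Q=-699/8) ⇒ DEOU; edges |DEO|=463/32, |U|=17/32
  updated: d(DEOU,QVZ)=115/16, d(DEOU,Y)=43/2
6. join DEOU+QVZ (d=115/16, Q=-875/16) ⇒ DEOQUVZ; edges |DEOU|=43/32, |QVZ|=187/32
  updated: d(DEOQUVZ,Y)=645/32
7. join DEOQUVZ+Y (d=645/32) ⇒ DEOQUVYZ; edges |DEOQUVZ|=645/64, |Y|=645/64
final tree: (((((D:1/4,E:39/4):121/20,O:199/20):463/32,U:17/32):43/32,((Q:-7/16,Z:279/16):157/24,V:263/24):187/32):645/64,Y:645/64)
total length: 3291/32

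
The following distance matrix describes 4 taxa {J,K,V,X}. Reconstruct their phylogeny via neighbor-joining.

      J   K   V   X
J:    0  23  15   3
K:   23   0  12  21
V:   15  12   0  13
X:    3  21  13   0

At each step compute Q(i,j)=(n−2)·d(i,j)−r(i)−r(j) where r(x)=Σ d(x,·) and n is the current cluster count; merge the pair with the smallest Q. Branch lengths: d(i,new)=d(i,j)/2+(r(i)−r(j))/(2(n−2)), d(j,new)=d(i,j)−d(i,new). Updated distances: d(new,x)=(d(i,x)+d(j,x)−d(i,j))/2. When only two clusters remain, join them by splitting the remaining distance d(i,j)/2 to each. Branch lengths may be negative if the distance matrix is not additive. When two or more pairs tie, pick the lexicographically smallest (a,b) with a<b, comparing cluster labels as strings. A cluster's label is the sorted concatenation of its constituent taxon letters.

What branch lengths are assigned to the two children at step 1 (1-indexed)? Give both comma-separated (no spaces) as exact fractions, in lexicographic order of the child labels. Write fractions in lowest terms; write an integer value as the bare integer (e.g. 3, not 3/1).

step 1: merge (J,X) at d=3, Q=-72; branch lengths J→5/2, X→1/2; new cluster JX
  updated: d(JX,K)=41/2, d(JX,V)=25/2
step 2: merge (JX,K) at d=41/2, Q=-45; branch lengths JX→21/2, K→10; new cluster JKX
  updated: d(JKX,V)=2
step 3: merge (JKX,V) at d=2; branch lengths JKX→1, V→1; new cluster JKVX
final tree: (((J:5/2,X:1/2):21/2,K:10):1,V:1)
total length: 51/2

5/2,1/2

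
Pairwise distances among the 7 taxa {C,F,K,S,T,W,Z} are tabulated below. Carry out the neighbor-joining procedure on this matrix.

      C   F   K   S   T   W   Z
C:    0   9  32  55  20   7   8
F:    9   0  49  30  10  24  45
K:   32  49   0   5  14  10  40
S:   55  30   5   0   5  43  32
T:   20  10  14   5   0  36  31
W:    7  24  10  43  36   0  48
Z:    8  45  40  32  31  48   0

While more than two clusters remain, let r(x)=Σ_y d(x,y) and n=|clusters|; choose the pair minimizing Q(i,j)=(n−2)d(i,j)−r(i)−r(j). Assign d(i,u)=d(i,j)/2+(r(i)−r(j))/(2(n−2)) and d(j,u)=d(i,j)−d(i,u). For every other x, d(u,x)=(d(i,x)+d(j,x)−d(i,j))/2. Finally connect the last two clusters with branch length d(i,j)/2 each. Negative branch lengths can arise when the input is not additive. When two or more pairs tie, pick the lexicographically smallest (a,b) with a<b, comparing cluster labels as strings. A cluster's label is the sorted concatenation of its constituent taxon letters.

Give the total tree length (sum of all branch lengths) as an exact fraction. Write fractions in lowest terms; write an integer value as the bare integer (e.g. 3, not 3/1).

2115/32

iteration 1: select C,Z (d=8, Q=-295); attach at lengths (-33/10, 113/10); label the merged cluster CZ
  updated: d(CZ,F)=23, d(CZ,K)=32, d(CZ,S)=79/2, d(CZ,T)=43/2, d(CZ,W)=47/2
iteration 2: select K,S (d=5, Q=-425/2); attach at lengths (15/16, 65/16); label the merged cluster KS
  updated: d(CZ,KS)=133/4, d(F,KS)=37, d(KS,T)=7, d(KS,W)=24
iteration 3: select KS,T (d=7, Q=-619/4); attach at lengths (191/24, -23/24); label the merged cluster KST
  updated: d(CZ,KST)=191/8, d(F,KST)=20, d(KST,W)=53/2
iteration 4: select CZ,W (d=47/2, Q=-779/8); attach at lengths (347/32, 405/32); label the merged cluster CWZ
  updated: d(CWZ,F)=47/4, d(CWZ,KST)=215/16
iteration 5: select CWZ,F (d=47/4, Q=-723/16); attach at lengths (83/32, 293/32); label the merged cluster CFWZ
  updated: d(CFWZ,KST)=347/32
iteration 6: select CFWZ,KST (d=347/32); attach at lengths (347/64, 347/64); label the merged cluster CFKSTWZ
final tree: ((((C:-33/10,Z:113/10):347/32,W:405/32):83/32,F:293/32):347/64,((K:15/16,S:65/16):191/24,T:-23/24):347/64)
total length: 2115/32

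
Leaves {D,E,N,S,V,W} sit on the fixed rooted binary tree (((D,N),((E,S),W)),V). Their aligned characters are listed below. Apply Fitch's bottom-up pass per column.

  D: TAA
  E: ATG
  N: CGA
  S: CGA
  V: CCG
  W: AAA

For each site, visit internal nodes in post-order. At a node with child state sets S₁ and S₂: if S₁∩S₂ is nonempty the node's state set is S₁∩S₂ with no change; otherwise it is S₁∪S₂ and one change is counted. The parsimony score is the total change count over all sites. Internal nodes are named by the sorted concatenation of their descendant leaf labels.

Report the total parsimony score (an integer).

9

DN@0: {T} ∪ {C} = {C,T} (union, +1)
ES@0: {A} ∪ {C} = {A,C} (union, +1)
ESW@0: {A,C} ∩ {A} = {A} (intersection, +0)
DENSW@0: {C,T} ∪ {A} = {A,C,T} (union, +1)
DENSVW@0: {A,C,T} ∩ {C} = {C} (intersection, +0)
DN@1: {A} ∪ {G} = {A,G} (union, +1)
ES@1: {T} ∪ {G} = {G,T} (union, +1)
ESW@1: {G,T} ∪ {A} = {A,G,T} (union, +1)
DENSW@1: {A,G} ∩ {A,G,T} = {A,G} (intersection, +0)
DENSVW@1: {A,G} ∪ {C} = {A,C,G} (union, +1)
DN@2: {A} ∩ {A} = {A} (intersection, +0)
ES@2: {G} ∪ {A} = {A,G} (union, +1)
ESW@2: {A,G} ∩ {A} = {A} (intersection, +0)
DENSW@2: {A} ∩ {A} = {A} (intersection, +0)
DENSVW@2: {A} ∪ {G} = {A,G} (union, +1)
per-site changes: [3, 4, 2]; total = 9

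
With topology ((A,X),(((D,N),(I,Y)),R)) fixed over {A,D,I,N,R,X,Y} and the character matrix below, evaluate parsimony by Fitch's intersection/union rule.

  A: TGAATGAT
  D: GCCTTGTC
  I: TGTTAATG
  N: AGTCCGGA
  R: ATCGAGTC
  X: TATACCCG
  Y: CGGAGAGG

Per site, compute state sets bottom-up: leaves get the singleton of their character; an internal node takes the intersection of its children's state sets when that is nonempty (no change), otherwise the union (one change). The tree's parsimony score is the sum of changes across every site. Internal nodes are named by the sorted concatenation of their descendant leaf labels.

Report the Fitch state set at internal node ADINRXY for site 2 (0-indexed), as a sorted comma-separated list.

AX@0: {T} ∩ {T} = {T} (intersection, +0)
DN@0: {G} ∪ {A} = {A,G} (union, +1)
IY@0: {T} ∪ {C} = {C,T} (union, +1)
DINY@0: {A,G} ∪ {C,T} = {A,C,G,T} (union, +1)
DINRY@0: {A,C,G,T} ∩ {A} = {A} (intersection, +0)
ADINRXY@0: {T} ∪ {A} = {A,T} (union, +1)
AX@1: {G} ∪ {A} = {A,G} (union, +1)
DN@1: {C} ∪ {G} = {C,G} (union, +1)
IY@1: {G} ∩ {G} = {G} (intersection, +0)
DINY@1: {C,G} ∩ {G} = {G} (intersection, +0)
DINRY@1: {G} ∪ {T} = {G,T} (union, +1)
ADINRXY@1: {A,G} ∩ {G,T} = {G} (intersection, +0)
AX@2: {A} ∪ {T} = {A,T} (union, +1)
DN@2: {C} ∪ {T} = {C,T} (union, +1)
IY@2: {T} ∪ {G} = {G,T} (union, +1)
DINY@2: {C,T} ∩ {G,T} = {T} (intersection, +0)
DINRY@2: {T} ∪ {C} = {C,T} (union, +1)
ADINRXY@2: {A,T} ∩ {C,T} = {T} (intersection, +0)
AX@3: {A} ∩ {A} = {A} (intersection, +0)
DN@3: {T} ∪ {C} = {C,T} (union, +1)
IY@3: {T} ∪ {A} = {A,T} (union, +1)
DINY@3: {C,T} ∩ {A,T} = {T} (intersection, +0)
DINRY@3: {T} ∪ {G} = {G,T} (union, +1)
ADINRXY@3: {A} ∪ {G,T} = {A,G,T} (union, +1)
AX@4: {T} ∪ {C} = {C,T} (union, +1)
DN@4: {T} ∪ {C} = {C,T} (union, +1)
IY@4: {A} ∪ {G} = {A,G} (union, +1)
DINY@4: {C,T} ∪ {A,G} = {A,C,G,T} (union, +1)
DINRY@4: {A,C,G,T} ∩ {A} = {A} (intersection, +0)
ADINRXY@4: {C,T} ∪ {A} = {A,C,T} (union, +1)
AX@5: {G} ∪ {C} = {C,G} (union, +1)
DN@5: {G} ∩ {G} = {G} (intersection, +0)
IY@5: {A} ∩ {A} = {A} (intersection, +0)
DINY@5: {G} ∪ {A} = {A,G} (union, +1)
DINRY@5: {A,G} ∩ {G} = {G} (intersection, +0)
ADINRXY@5: {C,G} ∩ {G} = {G} (intersection, +0)
AX@6: {A} ∪ {C} = {A,C} (union, +1)
DN@6: {T} ∪ {G} = {G,T} (union, +1)
IY@6: {T} ∪ {G} = {G,T} (union, +1)
DINY@6: {G,T} ∩ {G,T} = {G,T} (intersection, +0)
DINRY@6: {G,T} ∩ {T} = {T} (intersection, +0)
ADINRXY@6: {A,C} ∪ {T} = {A,C,T} (union, +1)
AX@7: {T} ∪ {G} = {G,T} (union, +1)
DN@7: {C} ∪ {A} = {A,C} (union, +1)
IY@7: {G} ∩ {G} = {G} (intersection, +0)
DINY@7: {A,C} ∪ {G} = {A,C,G} (union, +1)
DINRY@7: {A,C,G} ∩ {C} = {C} (intersection, +0)
ADINRXY@7: {G,T} ∪ {C} = {C,G,T} (union, +1)
per-site changes: [4, 3, 4, 4, 5, 2, 4, 4]; total = 30

T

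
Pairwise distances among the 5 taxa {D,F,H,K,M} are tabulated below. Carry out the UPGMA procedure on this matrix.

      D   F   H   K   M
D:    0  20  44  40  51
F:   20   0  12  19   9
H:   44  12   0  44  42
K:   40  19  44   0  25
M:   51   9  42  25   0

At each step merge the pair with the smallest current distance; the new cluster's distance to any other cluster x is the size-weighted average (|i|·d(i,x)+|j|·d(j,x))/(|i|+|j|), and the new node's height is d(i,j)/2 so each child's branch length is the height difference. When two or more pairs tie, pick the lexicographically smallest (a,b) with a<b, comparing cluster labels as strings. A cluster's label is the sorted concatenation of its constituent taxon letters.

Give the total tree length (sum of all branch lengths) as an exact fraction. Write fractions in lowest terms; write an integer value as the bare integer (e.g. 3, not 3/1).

1. join F+M (d=9) ⇒ FM; edges |F|=9/2, |M|=9/2
  updated: d(D,FM)=71/2, d(FM,H)=27, d(FM,K)=22
2. join FM+K (d=22) ⇒ FKM; edges |FM|=13/2, |K|=11
  updated: d(D,FKM)=37, d(FKM,H)=98/3
3. join FKM+H (d=98/3) ⇒ FHKM; edges |FKM|=16/3, |H|=49/3
  updated: d(D,FHKM)=155/4
4. join D+FHKM (d=155/4) ⇒ DFHKM; edges |D|=155/8, |FHKM|=73/24
final tree: (D:155/8,(((F:9/2,M:9/2):13/2,K:11):16/3,H:49/3):73/24)
total length: 847/12

847/12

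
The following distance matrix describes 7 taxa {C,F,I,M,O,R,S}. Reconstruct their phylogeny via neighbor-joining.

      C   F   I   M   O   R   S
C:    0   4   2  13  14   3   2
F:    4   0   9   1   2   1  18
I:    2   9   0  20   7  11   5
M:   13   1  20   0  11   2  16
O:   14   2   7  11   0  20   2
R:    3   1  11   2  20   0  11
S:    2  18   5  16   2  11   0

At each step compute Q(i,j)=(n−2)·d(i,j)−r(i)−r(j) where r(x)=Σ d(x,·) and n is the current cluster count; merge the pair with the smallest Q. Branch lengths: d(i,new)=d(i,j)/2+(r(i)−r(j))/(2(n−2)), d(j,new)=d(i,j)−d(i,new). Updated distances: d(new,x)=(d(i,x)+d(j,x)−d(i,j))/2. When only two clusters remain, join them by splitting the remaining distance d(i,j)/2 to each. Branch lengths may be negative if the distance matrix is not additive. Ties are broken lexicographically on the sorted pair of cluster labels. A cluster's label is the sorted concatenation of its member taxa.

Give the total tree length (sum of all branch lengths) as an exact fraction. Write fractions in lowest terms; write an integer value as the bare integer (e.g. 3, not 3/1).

137/8

iteration 1: select M,R (d=2, Q=-101); attach at lengths (5/2, -1/2); label the merged cluster MR
  updated: d(C,MR)=7, d(F,MR)=0, d(I,MR)=29/2, d(MR,O)=29/2, d(MR,S)=25/2
iteration 2: select F,MR (d=0, Q=-163/2); attach at lengths (-31/16, 31/16); label the merged cluster FMR
  updated: d(C,FMR)=11/2, d(FMR,I)=47/4, d(FMR,O)=33/4, d(FMR,S)=61/4
iteration 3: select O,S (d=2, Q=-99/2); attach at lengths (13/6, -1/6); label the merged cluster OS
  updated: d(C,OS)=7, d(FMR,OS)=43/4, d(I,OS)=5
iteration 4: select C,FMR (d=11/2, Q=-63/2); attach at lengths (-5/8, 49/8); label the merged cluster CFMR
  updated: d(CFMR,I)=33/8, d(CFMR,OS)=49/8
iteration 5: select CFMR,I (d=33/8, Q=-61/4); attach at lengths (21/8, 3/2); label the merged cluster CFIMR
  updated: d(CFIMR,OS)=7/2
iteration 6: select CFIMR,OS (d=7/2); attach at lengths (7/4, 7/4); label the merged cluster CFIMORS
final tree: (((C:-5/8,(F:-31/16,(M:5/2,R:-1/2):31/16):49/8):21/8,I:3/2):7/4,(O:13/6,S:-1/6):7/4)
total length: 137/8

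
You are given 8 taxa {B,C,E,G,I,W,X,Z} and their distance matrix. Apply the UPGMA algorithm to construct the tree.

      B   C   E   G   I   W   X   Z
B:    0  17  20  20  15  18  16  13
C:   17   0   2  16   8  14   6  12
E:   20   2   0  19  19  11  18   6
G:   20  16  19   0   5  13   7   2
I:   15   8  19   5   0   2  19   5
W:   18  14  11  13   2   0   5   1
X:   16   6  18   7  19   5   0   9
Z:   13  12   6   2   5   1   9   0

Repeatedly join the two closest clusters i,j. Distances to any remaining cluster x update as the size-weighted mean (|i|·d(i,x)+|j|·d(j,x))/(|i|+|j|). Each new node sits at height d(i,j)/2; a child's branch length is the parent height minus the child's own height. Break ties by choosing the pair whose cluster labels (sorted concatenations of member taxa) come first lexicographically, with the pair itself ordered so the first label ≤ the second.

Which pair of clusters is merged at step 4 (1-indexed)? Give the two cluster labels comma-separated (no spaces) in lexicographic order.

G,IWZ

1. join W+Z (d=1) ⇒ WZ; edges |W|=1/2, |Z|=1/2
  updated: d(B,WZ)=31/2, d(C,WZ)=13, d(E,WZ)=17/2, d(G,WZ)=15/2, d(I,WZ)=7/2, d(WZ,X)=7
2. join C+E (d=2) ⇒ CE; edges |C|=1, |E|=1
  updated: d(B,CE)=37/2, d(CE,G)=35/2, d(CE,I)=27/2, d(CE,WZ)=43/4, d(CE,X)=12
3. join I+WZ (d=7/2) ⇒ IWZ; edges |I|=7/4, |WZ|=5/4
  updated: d(B,IWZ)=46/3, d(CE,IWZ)=35/3, d(G,IWZ)=20/3, d(IWZ,X)=11
4. join G+IWZ (d=20/3) ⇒ GIWZ; edges |G|=10/3, |IWZ|=19/12
  updated: d(B,GIWZ)=33/2, d(CE,GIWZ)=105/8, d(GIWZ,X)=10
5. join GIWZ+X (d=10) ⇒ GIWXZ; edges |GIWZ|=5/3, |X|=5
  updated: d(B,GIWXZ)=82/5, d(CE,GIWXZ)=129/10
6. join CE+GIWXZ (d=129/10) ⇒ CEGIWXZ; edges |CE|=109/20, |GIWXZ|=29/20
  updated: d(B,CEGIWXZ)=17
7. join B+CEGIWXZ (d=17) ⇒ BCEGIWXZ; edges |B|=17/2, |CEGIWXZ|=41/20
final tree: (B:17/2,((C:1,E:1):109/20,((G:10/3,(I:7/4,(W:1/2,Z:1/2):5/4):19/12):5/3,X:5):29/20):41/20)
total length: 1051/30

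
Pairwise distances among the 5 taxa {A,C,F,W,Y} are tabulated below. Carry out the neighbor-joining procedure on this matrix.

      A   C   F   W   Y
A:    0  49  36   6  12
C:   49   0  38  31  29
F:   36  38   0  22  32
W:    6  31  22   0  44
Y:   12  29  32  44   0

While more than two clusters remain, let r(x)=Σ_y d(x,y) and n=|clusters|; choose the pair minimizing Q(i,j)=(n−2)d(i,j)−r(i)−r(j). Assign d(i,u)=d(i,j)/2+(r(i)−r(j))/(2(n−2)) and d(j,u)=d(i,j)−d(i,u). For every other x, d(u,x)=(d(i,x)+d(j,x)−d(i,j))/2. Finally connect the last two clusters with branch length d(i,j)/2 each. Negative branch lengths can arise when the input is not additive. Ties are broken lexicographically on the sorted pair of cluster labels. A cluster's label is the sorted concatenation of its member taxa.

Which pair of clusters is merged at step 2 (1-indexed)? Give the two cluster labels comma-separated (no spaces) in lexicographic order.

iteration 1: select A,W (d=6, Q=-188); attach at lengths (3, 3); label the merged cluster AW
  updated: d(AW,C)=37, d(AW,F)=26, d(AW,Y)=25
iteration 2: select AW,F (d=26, Q=-132); attach at lengths (11, 15); label the merged cluster AFW
  updated: d(AFW,C)=49/2, d(AFW,Y)=31/2
iteration 3: select AFW,C (d=49/2, Q=-69); attach at lengths (11/2, 19); label the merged cluster ACFW
  updated: d(ACFW,Y)=10
iteration 4: select ACFW,Y (d=10); attach at lengths (5, 5); label the merged cluster ACFWY
final tree: ((((A:3,W:3):11,F:15):11/2,C:19):5,Y:5)
total length: 133/2

AW,F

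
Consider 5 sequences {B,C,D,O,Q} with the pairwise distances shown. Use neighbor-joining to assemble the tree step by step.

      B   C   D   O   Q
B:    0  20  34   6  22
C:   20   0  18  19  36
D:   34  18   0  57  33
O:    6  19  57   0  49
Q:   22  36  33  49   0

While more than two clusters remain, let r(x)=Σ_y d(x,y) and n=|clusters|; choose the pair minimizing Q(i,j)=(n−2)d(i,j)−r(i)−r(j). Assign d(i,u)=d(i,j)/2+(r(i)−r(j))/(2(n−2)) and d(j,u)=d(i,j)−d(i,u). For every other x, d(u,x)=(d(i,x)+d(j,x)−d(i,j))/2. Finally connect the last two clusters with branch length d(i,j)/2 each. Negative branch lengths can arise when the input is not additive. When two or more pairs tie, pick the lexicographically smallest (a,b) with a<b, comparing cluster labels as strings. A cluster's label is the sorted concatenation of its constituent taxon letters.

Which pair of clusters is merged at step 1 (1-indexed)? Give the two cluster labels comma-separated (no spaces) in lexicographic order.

1. join B+O (d=6, Q=-195) ⇒ BO; edges |B|=-31/6, |O|=67/6
  updated: d(BO,C)=33/2, d(BO,D)=85/2, d(BO,Q)=65/2
2. join BO+C (d=33/2, Q=-129) ⇒ BCO; edges |BO|=27/2, |C|=3
  updated: d(BCO,D)=22, d(BCO,Q)=26
3. join BCO+D (d=22, Q=-81) ⇒ BCDO; edges |BCO|=15/2, |D|=29/2
  updated: d(BCDO,Q)=37/2
4. join BCDO+Q (d=37/2) ⇒ BCDOQ; edges |BCDO|=37/4, |Q|=37/4
final tree: ((((B:-31/6,O:67/6):27/2,C:3):15/2,D:29/2):37/4,Q:37/4)
total length: 63

B,O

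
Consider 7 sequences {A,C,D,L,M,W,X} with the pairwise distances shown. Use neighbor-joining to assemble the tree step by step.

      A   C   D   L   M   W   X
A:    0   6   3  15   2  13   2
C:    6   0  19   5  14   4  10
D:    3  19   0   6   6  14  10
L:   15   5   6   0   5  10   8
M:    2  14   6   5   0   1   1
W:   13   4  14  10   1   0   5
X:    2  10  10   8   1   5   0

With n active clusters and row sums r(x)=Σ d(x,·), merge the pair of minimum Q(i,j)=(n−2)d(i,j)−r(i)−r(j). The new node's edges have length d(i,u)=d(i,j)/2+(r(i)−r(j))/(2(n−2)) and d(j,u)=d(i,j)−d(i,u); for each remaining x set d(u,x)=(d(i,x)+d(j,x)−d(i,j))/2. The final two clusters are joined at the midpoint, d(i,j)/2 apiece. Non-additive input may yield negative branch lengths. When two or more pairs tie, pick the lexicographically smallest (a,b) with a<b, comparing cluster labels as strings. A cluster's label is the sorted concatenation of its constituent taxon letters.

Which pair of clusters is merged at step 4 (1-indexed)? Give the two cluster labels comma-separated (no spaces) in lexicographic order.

AD,M

iteration 1: select C,W (d=4, Q=-85); attach at lengths (31/10, 9/10); label the merged cluster CW
  updated: d(A,CW)=15/2, d(CW,D)=29/2, d(CW,L)=11/2, d(CW,M)=11/2, d(CW,X)=11/2
iteration 2: select A,D (d=3, Q=-57); attach at lengths (1/4, 11/4); label the merged cluster AD
  updated: d(AD,CW)=19/2, d(AD,L)=9, d(AD,M)=5/2, d(AD,X)=9/2
iteration 3: select CW,L (d=11/2, Q=-37); attach at lengths (5/2, 3); label the merged cluster CLW
  updated: d(AD,CLW)=13/2, d(CLW,M)=5/2, d(CLW,X)=4
iteration 4: select AD,M (d=5/2, Q=-29/2); attach at lengths (25/8, -5/8); label the merged cluster ADM
  updated: d(ADM,CLW)=13/4, d(ADM,X)=3/2
iteration 5: select ADM,CLW (d=13/4, Q=-35/4); attach at lengths (3/8, 23/8); label the merged cluster ACDLMW
  updated: d(ACDLMW,X)=9/8
iteration 6: select ACDLMW,X (d=9/8); attach at lengths (9/16, 9/16); label the merged cluster ACDLMWX
final tree: ((((A:1/4,D:11/4):25/8,M:-5/8):3/8,((C:31/10,W:9/10):5/2,L:3):23/8):9/16,X:9/16)
total length: 155/8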